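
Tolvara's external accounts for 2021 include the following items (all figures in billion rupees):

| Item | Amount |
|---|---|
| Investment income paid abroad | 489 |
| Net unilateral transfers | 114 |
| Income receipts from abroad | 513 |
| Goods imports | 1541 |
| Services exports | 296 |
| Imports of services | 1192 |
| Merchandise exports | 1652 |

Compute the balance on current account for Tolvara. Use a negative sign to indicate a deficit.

-647

Goods balance = 1652 - 1541 = 111
Services balance = 296 - 1192 = -896
Trade balance (goods + services) = 111 + (-896) = -785
Net primary income = 513 - 489 = 24
Net secondary income = 114
Current account = -785 + 24 + 114 = -647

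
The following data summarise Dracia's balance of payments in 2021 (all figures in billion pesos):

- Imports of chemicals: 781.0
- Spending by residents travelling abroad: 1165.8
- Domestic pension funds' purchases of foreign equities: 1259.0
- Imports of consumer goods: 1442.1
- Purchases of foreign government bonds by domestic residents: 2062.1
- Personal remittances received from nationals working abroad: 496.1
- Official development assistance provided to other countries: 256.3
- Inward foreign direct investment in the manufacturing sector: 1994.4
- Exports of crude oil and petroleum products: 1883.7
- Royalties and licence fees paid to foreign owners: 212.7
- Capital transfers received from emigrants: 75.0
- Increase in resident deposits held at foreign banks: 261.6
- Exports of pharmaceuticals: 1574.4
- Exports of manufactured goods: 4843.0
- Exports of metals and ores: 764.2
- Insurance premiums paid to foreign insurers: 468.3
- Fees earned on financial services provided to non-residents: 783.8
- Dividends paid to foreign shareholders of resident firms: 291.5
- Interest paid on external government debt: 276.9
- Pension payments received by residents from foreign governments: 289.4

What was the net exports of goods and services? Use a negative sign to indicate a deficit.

Goods: 1883.7 - 781.0 + 4843.0 - 1442.1 + 764.2 + 1574.4 = 6842.2
Services: -1165.8 - 212.7 - 468.3 + 783.8 = -1063.0
Trade balance = 6842.2 + (-1063.0) = 5779.2
(Excluded from the trade balance — financial account: domestic pension funds' purchases of foreign equities 1259.0, purchases of foreign government bonds by domestic residents 2062.1, inward foreign direct investment in the manufacturing sector 1994.4, increase in resident deposits held at foreign banks 261.6; secondary income: personal remittances received from nationals working abroad 496.1, official development assistance provided to other countries 256.3, pension payments received by residents from foreign governments 289.4; capital account: capital transfers received from emigrants 75.0; primary income: dividends paid to foreign shareholders of resident firms 291.5, interest paid on external government debt 276.9.)

5779.2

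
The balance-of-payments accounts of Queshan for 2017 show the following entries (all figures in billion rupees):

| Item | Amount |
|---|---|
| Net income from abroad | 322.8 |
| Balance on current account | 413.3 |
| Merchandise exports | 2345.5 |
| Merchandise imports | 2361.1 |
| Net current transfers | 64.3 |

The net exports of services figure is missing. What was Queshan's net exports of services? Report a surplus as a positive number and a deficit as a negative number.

41.8

Current account = goods balance + services balance + net primary income + net secondary income
Sum of the known components = 371.5
Net exports of services = CA - (known components) = 413.3 - 371.5 = 41.8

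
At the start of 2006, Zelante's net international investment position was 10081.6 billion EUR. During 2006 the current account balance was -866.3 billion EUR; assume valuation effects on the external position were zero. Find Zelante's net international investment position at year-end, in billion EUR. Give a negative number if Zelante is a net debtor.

9215.3

With no valuation effects, change in NIIP = current account = -866.3
End-of-year NIIP = 10081.6 + (-866.3) = 9215.3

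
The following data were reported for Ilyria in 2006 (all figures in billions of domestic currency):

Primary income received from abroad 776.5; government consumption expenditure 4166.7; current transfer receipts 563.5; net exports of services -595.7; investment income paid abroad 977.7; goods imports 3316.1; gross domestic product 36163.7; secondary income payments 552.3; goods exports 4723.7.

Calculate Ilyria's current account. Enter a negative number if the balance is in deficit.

621.9

Goods balance = 4723.7 - 3316.1 = 1407.6
Services balance = -595.7
Trade balance (goods + services) = 1407.6 + (-595.7) = 811.9
Net primary income = 776.5 - 977.7 = -201.2
Net secondary income = 563.5 - 552.3 = 11.2
Current account = 811.9 + (-201.2) + 11.2 = 621.9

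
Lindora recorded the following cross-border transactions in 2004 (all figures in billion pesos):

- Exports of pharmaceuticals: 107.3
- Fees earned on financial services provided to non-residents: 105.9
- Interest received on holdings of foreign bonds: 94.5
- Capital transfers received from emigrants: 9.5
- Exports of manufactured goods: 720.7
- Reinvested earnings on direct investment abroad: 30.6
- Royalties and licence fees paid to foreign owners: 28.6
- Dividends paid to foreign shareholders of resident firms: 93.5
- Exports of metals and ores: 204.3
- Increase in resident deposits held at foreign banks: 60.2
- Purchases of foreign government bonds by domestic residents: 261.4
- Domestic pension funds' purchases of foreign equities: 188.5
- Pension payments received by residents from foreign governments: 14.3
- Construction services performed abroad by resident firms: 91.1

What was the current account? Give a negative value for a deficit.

Goods: 107.3 + 720.7 + 204.3 = 1032.3
Services: 91.1 - 28.6 + 105.9 = 168.4
Primary income: 94.5 + 30.6 - 93.5 = 31.6
Secondary income: 14.3
Current account = 1032.3 + 168.4 + 31.6 + 14.3 = 1246.6
(Excluded from the current account — capital account: capital transfers received from emigrants 9.5; financial account: increase in resident deposits held at foreign banks 60.2, purchases of foreign government bonds by domestic residents 261.4, domestic pension funds' purchases of foreign equities 188.5.)

1246.6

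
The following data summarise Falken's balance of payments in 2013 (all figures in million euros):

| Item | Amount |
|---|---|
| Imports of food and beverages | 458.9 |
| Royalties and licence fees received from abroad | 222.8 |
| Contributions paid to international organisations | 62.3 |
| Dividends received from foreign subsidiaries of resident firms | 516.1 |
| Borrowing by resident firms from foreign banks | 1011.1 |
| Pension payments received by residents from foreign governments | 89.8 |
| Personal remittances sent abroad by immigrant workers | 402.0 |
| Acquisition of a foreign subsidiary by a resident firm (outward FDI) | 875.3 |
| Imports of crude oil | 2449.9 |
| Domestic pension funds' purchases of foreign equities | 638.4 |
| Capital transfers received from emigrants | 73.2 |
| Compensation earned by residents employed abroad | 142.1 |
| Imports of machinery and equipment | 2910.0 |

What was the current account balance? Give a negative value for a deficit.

Goods: -2910.0 - 458.9 - 2449.9 = -5818.8
Services: 222.8
Primary income: 516.1 + 142.1 = 658.2
Secondary income: -402.0 - 62.3 + 89.8 = -374.5
Current account = (-5818.8) + 222.8 + 658.2 + (-374.5) = -5312.3
(Excluded from the current account — financial account: borrowing by resident firms from foreign banks 1011.1, acquisition of a foreign subsidiary by a resident firm (outward FDI) 875.3, domestic pension funds' purchases of foreign equities 638.4; capital account: capital transfers received from emigrants 73.2.)

-5312.3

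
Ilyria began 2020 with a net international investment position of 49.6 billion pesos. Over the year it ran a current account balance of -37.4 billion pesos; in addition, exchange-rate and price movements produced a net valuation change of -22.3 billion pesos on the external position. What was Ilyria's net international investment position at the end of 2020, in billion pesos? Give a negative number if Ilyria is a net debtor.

Change in NIIP = current account + net valuation change = -37.4 + (-22.3) = -59.7
End-of-year NIIP = 49.6 + (-59.7) = -10.1

-10.1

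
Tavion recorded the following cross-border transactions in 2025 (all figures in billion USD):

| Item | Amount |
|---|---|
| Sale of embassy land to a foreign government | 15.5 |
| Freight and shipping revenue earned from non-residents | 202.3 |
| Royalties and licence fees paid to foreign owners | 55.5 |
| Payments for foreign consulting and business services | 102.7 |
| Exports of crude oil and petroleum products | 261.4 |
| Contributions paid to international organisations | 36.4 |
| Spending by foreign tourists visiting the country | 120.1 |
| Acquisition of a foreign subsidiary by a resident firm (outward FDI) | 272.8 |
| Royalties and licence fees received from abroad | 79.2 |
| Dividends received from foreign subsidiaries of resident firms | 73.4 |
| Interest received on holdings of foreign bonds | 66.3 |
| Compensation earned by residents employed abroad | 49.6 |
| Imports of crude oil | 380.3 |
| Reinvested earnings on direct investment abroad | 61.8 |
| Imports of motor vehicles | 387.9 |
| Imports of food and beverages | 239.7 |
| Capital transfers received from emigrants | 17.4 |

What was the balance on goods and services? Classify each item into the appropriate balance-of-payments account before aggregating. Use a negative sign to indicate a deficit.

-503.1

Goods: 261.4 - 380.3 - 239.7 - 387.9 = -746.5
Services: -55.5 + 120.1 + 202.3 + 79.2 - 102.7 = 243.4
Trade balance = -746.5 + 243.4 = -503.1
(Excluded from the trade balance — capital account: sale of embassy land to a foreign government 15.5, capital transfers received from emigrants 17.4; secondary income: contributions paid to international organisations 36.4; financial account: acquisition of a foreign subsidiary by a resident firm (outward FDI) 272.8; primary income: dividends received from foreign subsidiaries of resident firms 73.4, interest received on holdings of foreign bonds 66.3, compensation earned by residents employed abroad 49.6, reinvested earnings on direct investment abroad 61.8.)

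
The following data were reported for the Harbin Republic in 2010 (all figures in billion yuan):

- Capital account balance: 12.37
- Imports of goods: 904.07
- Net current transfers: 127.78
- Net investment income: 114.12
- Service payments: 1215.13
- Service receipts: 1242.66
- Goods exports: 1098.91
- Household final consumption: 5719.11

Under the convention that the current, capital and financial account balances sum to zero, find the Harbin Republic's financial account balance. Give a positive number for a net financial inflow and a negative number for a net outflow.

-476.64

Goods balance = 1098.91 - 904.07 = 194.84
Services balance = 1242.66 - 1215.13 = 27.53
Trade balance (goods + services) = 194.84 + 27.53 = 222.37
Net primary income = 114.12
Net secondary income = 127.78
Current account = 222.37 + 114.12 + 127.78 = 464.27
Financial account = -(464.27 + 12.37) = -476.64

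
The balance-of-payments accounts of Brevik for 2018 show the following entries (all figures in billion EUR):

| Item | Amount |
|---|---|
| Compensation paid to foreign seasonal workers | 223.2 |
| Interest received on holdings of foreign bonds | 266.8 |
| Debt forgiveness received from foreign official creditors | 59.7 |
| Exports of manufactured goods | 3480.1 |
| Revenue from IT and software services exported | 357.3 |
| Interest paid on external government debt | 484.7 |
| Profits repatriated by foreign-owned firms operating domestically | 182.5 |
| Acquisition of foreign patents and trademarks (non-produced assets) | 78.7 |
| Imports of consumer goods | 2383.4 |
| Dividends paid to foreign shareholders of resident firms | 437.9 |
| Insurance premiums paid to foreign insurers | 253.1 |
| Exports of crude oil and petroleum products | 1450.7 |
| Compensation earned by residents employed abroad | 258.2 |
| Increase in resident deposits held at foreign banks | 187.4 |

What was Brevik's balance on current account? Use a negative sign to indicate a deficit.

1848.3

Goods: 1450.7 + 3480.1 - 2383.4 = 2547.4
Services: -253.1 + 357.3 = 104.2
Primary income: -223.2 - 437.9 - 182.5 - 484.7 + 258.2 + 266.8 = -803.3
Current account = 2547.4 + 104.2 + (-803.3) = 1848.3
(Excluded from the current account — capital account: debt forgiveness received from foreign official creditors 59.7, acquisition of foreign patents and trademarks (non-produced assets) 78.7; financial account: increase in resident deposits held at foreign banks 187.4.)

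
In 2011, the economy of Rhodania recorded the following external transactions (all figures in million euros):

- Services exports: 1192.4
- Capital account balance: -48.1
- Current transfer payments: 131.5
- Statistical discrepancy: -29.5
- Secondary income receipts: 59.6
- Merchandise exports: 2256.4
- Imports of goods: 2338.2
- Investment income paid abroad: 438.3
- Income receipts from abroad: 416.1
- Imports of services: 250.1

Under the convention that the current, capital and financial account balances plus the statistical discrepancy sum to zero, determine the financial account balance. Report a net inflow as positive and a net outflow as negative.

Goods balance = 2256.4 - 2338.2 = -81.8
Services balance = 1192.4 - 250.1 = 942.3
Trade balance (goods + services) = -81.8 + 942.3 = 860.5
Net primary income = 416.1 - 438.3 = -22.2
Net secondary income = 59.6 - 131.5 = -71.9
Current account = 860.5 + (-22.2) + (-71.9) = 766.4
Financial account = -(766.4 + (-48.1) + (-29.5)) = -688.8

-688.8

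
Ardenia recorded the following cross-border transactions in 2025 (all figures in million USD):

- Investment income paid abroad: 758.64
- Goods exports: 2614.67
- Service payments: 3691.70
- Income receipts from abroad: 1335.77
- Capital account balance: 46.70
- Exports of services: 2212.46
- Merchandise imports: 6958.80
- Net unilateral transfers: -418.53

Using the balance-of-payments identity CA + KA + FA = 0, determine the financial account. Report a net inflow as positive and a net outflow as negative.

Goods balance = 2614.67 - 6958.80 = -4344.13
Services balance = 2212.46 - 3691.70 = -1479.24
Trade balance (goods + services) = -4344.13 + (-1479.24) = -5823.37
Net primary income = 1335.77 - 758.64 = 577.13
Net secondary income = -418.53
Current account = -5823.37 + 577.13 + (-418.53) = -5664.77
Financial account = -(-5664.77 + 46.70) = 5618.07

5618.07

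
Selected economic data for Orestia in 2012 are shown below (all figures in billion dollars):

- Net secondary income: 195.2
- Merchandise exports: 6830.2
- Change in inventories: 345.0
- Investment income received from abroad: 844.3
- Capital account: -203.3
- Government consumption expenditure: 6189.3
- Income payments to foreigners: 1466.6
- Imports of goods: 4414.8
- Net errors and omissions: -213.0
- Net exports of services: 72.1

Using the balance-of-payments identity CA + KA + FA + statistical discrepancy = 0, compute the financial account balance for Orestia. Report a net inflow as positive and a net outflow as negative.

-1644.1

Goods balance = 6830.2 - 4414.8 = 2415.4
Services balance = 72.1
Trade balance (goods + services) = 2415.4 + 72.1 = 2487.5
Net primary income = 844.3 - 1466.6 = -622.3
Net secondary income = 195.2
Current account = 2487.5 + (-622.3) + 195.2 = 2060.4
Financial account = -(2060.4 + (-203.3) + (-213.0)) = -1644.1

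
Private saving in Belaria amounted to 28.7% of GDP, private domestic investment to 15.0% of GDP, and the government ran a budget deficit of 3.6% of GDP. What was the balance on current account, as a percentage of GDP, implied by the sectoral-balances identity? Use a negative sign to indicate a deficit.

By the sectoral-balances identity, CA = (S_private - I) + (T - G).
Private balance = 28.7 - 15.0 = 13.7
Government balance (T - G) = -3.6
CA = 13.7 + (-3.6) = 10.1

10.1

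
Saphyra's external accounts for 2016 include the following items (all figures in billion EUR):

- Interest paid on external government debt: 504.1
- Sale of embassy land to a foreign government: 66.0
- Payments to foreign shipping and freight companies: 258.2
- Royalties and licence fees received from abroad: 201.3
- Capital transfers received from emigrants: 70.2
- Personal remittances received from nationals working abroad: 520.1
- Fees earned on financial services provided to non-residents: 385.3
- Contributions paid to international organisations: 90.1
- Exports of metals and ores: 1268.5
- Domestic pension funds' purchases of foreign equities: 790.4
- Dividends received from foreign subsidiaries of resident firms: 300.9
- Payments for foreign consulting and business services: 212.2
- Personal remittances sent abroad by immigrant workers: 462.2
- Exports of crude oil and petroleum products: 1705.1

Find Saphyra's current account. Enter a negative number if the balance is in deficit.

2854.4

Goods: 1268.5 + 1705.1 = 2973.6
Services: -258.2 + 385.3 + 201.3 - 212.2 = 116.2
Primary income: -504.1 + 300.9 = -203.2
Secondary income: -462.2 - 90.1 + 520.1 = -32.2
Current account = 2973.6 + 116.2 + (-203.2) + (-32.2) = 2854.4
(Excluded from the current account — capital account: sale of embassy land to a foreign government 66.0, capital transfers received from emigrants 70.2; financial account: domestic pension funds' purchases of foreign equities 790.4.)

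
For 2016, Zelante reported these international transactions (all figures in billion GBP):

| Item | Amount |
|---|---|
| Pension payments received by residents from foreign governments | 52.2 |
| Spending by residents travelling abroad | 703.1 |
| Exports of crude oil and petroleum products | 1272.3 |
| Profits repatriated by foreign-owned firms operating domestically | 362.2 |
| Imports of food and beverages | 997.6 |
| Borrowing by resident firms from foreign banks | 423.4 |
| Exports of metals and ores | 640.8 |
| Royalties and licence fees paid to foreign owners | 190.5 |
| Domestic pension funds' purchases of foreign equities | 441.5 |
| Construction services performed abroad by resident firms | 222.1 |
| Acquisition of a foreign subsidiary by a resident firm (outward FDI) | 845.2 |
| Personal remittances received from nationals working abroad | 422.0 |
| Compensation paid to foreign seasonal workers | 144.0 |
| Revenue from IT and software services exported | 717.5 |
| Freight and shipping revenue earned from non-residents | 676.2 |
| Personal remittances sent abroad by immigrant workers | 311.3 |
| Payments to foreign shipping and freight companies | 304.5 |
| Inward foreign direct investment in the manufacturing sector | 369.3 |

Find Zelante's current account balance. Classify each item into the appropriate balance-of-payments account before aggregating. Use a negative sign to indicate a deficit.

Goods: -997.6 + 640.8 + 1272.3 = 915.5
Services: -190.5 + 222.1 - 703.1 - 304.5 + 717.5 + 676.2 = 417.7
Primary income: -144.0 - 362.2 = -506.2
Secondary income: 422.0 + 52.2 - 311.3 = 162.9
Current account = 915.5 + 417.7 + (-506.2) + 162.9 = 989.9
(Excluded from the current account — financial account: borrowing by resident firms from foreign banks 423.4, domestic pension funds' purchases of foreign equities 441.5, acquisition of a foreign subsidiary by a resident firm (outward FDI) 845.2, inward foreign direct investment in the manufacturing sector 369.3.)

989.9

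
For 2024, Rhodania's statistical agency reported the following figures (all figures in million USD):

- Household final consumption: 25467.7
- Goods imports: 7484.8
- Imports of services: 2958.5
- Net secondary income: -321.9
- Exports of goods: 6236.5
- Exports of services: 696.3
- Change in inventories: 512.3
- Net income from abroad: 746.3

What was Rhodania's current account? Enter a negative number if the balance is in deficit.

-3086.1

Goods balance = 6236.5 - 7484.8 = -1248.3
Services balance = 696.3 - 2958.5 = -2262.2
Trade balance (goods + services) = -1248.3 + (-2262.2) = -3510.5
Net primary income = 746.3
Net secondary income = -321.9
Current account = -3510.5 + 746.3 + (-321.9) = -3086.1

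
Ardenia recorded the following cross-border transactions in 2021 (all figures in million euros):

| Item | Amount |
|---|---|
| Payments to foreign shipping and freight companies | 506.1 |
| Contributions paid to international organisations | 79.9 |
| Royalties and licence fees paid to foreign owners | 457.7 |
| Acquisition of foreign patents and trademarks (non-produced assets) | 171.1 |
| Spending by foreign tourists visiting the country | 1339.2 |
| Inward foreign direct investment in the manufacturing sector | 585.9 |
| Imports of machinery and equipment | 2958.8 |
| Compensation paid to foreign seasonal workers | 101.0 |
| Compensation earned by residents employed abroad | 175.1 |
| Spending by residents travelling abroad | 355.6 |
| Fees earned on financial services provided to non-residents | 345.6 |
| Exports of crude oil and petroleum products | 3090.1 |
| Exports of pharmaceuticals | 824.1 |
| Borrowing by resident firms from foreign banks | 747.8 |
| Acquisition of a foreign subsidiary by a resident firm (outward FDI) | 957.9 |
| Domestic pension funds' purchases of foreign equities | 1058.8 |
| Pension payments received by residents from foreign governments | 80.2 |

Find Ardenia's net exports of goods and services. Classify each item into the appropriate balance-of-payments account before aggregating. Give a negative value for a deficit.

1320.8

Goods: -2958.8 + 824.1 + 3090.1 = 955.4
Services: -457.7 - 506.1 + 1339.2 + 345.6 - 355.6 = 365.4
Trade balance = 955.4 + 365.4 = 1320.8
(Excluded from the trade balance — secondary income: contributions paid to international organisations 79.9, pension payments received by residents from foreign governments 80.2; capital account: acquisition of foreign patents and trademarks (non-produced assets) 171.1; financial account: inward foreign direct investment in the manufacturing sector 585.9, borrowing by resident firms from foreign banks 747.8, acquisition of a foreign subsidiary by a resident firm (outward FDI) 957.9, domestic pension funds' purchases of foreign equities 1058.8; primary income: compensation paid to foreign seasonal workers 101.0, compensation earned by residents employed abroad 175.1.)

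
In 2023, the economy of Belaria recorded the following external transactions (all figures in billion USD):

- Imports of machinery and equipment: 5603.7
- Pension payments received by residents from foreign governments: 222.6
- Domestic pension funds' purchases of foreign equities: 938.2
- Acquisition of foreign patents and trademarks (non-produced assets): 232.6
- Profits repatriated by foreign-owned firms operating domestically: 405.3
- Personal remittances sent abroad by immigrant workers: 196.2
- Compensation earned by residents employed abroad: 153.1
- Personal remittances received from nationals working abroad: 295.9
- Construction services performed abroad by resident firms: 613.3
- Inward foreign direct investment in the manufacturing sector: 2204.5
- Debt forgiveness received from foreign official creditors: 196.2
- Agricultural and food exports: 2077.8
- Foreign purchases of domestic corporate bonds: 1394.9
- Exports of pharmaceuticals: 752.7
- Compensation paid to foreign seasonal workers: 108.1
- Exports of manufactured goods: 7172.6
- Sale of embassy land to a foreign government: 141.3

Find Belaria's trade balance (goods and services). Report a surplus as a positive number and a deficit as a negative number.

Goods: 7172.6 + 752.7 - 5603.7 + 2077.8 = 4399.4
Services: 613.3
Trade balance = 4399.4 + 613.3 = 5012.7
(Excluded from the trade balance — secondary income: pension payments received by residents from foreign governments 222.6, personal remittances sent abroad by immigrant workers 196.2, personal remittances received from nationals working abroad 295.9; financial account: domestic pension funds' purchases of foreign equities 938.2, inward foreign direct investment in the manufacturing sector 2204.5, foreign purchases of domestic corporate bonds 1394.9; capital account: acquisition of foreign patents and trademarks (non-produced assets) 232.6, debt forgiveness received from foreign official creditors 196.2, sale of embassy land to a foreign government 141.3; primary income: profits repatriated by foreign-owned firms operating domestically 405.3, compensation earned by residents employed abroad 153.1, compensation paid to foreign seasonal workers 108.1.)

5012.7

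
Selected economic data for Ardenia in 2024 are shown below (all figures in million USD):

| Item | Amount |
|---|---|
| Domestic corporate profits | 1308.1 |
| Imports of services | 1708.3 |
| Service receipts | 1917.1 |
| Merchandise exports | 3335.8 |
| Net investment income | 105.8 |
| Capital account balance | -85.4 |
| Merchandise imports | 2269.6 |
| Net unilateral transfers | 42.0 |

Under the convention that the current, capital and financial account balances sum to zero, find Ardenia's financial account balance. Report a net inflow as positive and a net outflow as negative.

-1337.4

Goods balance = 3335.8 - 2269.6 = 1066.2
Services balance = 1917.1 - 1708.3 = 208.8
Trade balance (goods + services) = 1066.2 + 208.8 = 1275.0
Net primary income = 105.8
Net secondary income = 42.0
Current account = 1275.0 + 105.8 + 42.0 = 1422.8
Financial account = -(1422.8 + (-85.4)) = -1337.4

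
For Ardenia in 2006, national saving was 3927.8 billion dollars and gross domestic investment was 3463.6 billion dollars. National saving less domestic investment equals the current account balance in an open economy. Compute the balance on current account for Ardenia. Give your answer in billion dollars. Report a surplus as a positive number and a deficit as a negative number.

CA = S - I = 3927.8 - 3463.6 = 464.2

464.2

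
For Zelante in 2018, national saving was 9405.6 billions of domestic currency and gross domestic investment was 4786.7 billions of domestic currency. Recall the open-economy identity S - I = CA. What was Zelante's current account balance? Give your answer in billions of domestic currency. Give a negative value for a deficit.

4618.9

CA = S - I = 9405.6 - 4786.7 = 4618.9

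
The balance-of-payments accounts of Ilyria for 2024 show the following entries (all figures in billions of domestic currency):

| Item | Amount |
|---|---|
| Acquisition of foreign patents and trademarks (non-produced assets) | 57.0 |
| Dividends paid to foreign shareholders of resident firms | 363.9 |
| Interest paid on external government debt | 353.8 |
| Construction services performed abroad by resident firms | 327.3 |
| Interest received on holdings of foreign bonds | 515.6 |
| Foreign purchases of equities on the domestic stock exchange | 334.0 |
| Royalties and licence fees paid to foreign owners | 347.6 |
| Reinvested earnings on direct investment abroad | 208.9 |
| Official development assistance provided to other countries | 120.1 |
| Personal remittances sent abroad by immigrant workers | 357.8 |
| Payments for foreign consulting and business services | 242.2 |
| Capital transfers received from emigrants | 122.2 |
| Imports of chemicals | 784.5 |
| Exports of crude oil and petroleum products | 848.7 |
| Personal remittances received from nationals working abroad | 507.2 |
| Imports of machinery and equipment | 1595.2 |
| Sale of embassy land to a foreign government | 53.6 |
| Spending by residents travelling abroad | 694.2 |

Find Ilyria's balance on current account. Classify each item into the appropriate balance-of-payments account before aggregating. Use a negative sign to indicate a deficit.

Goods: 848.7 - 784.5 - 1595.2 = -1531.0
Services: -347.6 + 327.3 - 694.2 - 242.2 = -956.7
Primary income: 515.6 - 363.9 + 208.9 - 353.8 = 6.8
Secondary income: 507.2 - 120.1 - 357.8 = 29.3
Current account = (-1531.0) + (-956.7) + 6.8 + 29.3 = -2451.6
(Excluded from the current account — capital account: acquisition of foreign patents and trademarks (non-produced assets) 57.0, capital transfers received from emigrants 122.2, sale of embassy land to a foreign government 53.6; financial account: foreign purchases of equities on the domestic stock exchange 334.0.)

-2451.6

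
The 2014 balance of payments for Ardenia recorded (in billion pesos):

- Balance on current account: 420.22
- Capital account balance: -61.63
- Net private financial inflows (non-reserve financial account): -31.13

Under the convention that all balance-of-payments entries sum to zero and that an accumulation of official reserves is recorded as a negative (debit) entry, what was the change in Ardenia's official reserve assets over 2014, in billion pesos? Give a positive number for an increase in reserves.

Official reserve transactions balance = -(420.22 + (-61.63) + (-31.13)) = -327.46
An accumulation of reserves is recorded as a debit (negative entry), so the change in the stock of reserves is the negative of that balance.
Change in official reserves = -(-327.46) = 327.46

327.46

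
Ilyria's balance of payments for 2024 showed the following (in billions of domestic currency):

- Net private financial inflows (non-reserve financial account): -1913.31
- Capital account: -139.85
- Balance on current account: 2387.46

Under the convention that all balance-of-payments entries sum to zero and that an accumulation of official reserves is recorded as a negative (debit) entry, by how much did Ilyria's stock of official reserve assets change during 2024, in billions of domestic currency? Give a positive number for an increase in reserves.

Official reserve transactions balance = -(2387.46 + (-139.85) + (-1913.31)) = -334.30
An accumulation of reserves is recorded as a debit (negative entry), so the change in the stock of reserves is the negative of that balance.
Change in official reserves = -(-334.30) = 334.30

334.30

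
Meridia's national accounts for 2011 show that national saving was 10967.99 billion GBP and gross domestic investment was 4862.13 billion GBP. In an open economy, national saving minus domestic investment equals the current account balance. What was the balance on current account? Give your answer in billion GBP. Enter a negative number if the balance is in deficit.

6105.86

CA = S - I = 10967.99 - 4862.13 = 6105.86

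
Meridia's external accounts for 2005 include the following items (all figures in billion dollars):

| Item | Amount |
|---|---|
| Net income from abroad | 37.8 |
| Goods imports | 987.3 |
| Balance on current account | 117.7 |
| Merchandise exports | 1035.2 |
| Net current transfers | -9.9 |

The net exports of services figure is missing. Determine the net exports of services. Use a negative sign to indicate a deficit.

Current account = goods balance + services balance + net primary income + net secondary income
Sum of the known components = 75.8
Net exports of services = CA - (known components) = 117.7 - 75.8 = 41.9

41.9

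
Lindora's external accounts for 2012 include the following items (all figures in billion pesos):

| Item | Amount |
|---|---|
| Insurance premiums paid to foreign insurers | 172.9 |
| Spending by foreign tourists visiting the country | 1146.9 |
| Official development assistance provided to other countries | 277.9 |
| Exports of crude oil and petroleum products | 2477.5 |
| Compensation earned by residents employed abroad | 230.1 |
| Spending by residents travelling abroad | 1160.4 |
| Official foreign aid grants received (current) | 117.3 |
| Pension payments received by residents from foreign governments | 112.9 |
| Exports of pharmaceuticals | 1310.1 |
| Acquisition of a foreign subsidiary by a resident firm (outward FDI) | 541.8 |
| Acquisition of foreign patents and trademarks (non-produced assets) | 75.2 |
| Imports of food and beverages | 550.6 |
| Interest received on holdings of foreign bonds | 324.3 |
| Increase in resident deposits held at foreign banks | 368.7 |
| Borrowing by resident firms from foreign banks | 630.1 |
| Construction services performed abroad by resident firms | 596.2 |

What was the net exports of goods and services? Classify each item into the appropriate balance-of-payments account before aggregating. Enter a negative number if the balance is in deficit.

3646.8

Goods: -550.6 + 2477.5 + 1310.1 = 3237.0
Services: 1146.9 + 596.2 - 172.9 - 1160.4 = 409.8
Trade balance = 3237.0 + 409.8 = 3646.8
(Excluded from the trade balance — secondary income: official development assistance provided to other countries 277.9, official foreign aid grants received (current) 117.3, pension payments received by residents from foreign governments 112.9; primary income: compensation earned by residents employed abroad 230.1, interest received on holdings of foreign bonds 324.3; financial account: acquisition of a foreign subsidiary by a resident firm (outward FDI) 541.8, increase in resident deposits held at foreign banks 368.7, borrowing by resident firms from foreign banks 630.1; capital account: acquisition of foreign patents and trademarks (non-produced assets) 75.2.)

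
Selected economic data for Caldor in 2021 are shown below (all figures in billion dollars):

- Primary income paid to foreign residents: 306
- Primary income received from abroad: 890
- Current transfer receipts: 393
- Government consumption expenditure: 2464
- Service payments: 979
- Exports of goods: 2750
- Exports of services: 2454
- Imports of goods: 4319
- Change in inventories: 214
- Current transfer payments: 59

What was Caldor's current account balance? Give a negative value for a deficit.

Goods balance = 2750 - 4319 = -1569
Services balance = 2454 - 979 = 1475
Trade balance (goods + services) = -1569 + 1475 = -94
Net primary income = 890 - 306 = 584
Net secondary income = 393 - 59 = 334
Current account = -94 + 584 + 334 = 824

824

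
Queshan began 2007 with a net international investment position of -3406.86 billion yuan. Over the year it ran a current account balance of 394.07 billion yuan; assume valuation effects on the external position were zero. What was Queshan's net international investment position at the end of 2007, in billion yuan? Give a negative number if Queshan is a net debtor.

With no valuation effects, change in NIIP = current account = 394.07
End-of-year NIIP = -3406.86 + 394.07 = -3012.79

-3012.79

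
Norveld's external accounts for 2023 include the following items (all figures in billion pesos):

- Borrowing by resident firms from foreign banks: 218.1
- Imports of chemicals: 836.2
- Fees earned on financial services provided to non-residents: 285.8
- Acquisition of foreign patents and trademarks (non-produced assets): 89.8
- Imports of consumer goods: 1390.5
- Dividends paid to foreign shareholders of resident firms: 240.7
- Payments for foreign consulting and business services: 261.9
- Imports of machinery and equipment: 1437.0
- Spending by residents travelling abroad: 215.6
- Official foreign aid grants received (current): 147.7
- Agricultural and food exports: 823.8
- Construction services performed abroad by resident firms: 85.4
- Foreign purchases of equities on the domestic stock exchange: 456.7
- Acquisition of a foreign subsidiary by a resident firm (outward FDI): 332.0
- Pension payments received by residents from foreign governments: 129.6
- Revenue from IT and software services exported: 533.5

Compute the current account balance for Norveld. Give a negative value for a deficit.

-2376.1

Goods: -1390.5 - 1437.0 - 836.2 + 823.8 = -2839.9
Services: 85.4 - 215.6 - 261.9 + 533.5 + 285.8 = 427.2
Primary income: -240.7
Secondary income: 147.7 + 129.6 = 277.3
Current account = (-2839.9) + 427.2 + (-240.7) + 277.3 = -2376.1
(Excluded from the current account — financial account: borrowing by resident firms from foreign banks 218.1, foreign purchases of equities on the domestic stock exchange 456.7, acquisition of a foreign subsidiary by a resident firm (outward FDI) 332.0; capital account: acquisition of foreign patents and trademarks (non-produced assets) 89.8.)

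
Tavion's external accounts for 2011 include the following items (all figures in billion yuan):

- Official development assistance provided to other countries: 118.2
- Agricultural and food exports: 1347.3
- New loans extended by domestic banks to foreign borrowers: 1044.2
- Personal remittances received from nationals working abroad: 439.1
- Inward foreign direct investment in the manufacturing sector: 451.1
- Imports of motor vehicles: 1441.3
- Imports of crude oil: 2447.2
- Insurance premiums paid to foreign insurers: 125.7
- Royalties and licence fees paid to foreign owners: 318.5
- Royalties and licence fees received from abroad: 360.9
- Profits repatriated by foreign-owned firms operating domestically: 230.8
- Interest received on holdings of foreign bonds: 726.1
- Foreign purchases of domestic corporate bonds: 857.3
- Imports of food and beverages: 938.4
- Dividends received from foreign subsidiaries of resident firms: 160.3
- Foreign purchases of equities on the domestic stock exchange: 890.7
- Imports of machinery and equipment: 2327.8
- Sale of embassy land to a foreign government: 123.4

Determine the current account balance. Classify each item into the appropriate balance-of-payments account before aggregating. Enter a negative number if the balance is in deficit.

-4914.2

Goods: -1441.3 - 2327.8 + 1347.3 - 2447.2 - 938.4 = -5807.4
Services: 360.9 - 125.7 - 318.5 = -83.3
Primary income: -230.8 + 726.1 + 160.3 = 655.6
Secondary income: 439.1 - 118.2 = 320.9
Current account = (-5807.4) + (-83.3) + 655.6 + 320.9 = -4914.2
(Excluded from the current account — financial account: new loans extended by domestic banks to foreign borrowers 1044.2, inward foreign direct investment in the manufacturing sector 451.1, foreign purchases of domestic corporate bonds 857.3, foreign purchases of equities on the domestic stock exchange 890.7; capital account: sale of embassy land to a foreign government 123.4.)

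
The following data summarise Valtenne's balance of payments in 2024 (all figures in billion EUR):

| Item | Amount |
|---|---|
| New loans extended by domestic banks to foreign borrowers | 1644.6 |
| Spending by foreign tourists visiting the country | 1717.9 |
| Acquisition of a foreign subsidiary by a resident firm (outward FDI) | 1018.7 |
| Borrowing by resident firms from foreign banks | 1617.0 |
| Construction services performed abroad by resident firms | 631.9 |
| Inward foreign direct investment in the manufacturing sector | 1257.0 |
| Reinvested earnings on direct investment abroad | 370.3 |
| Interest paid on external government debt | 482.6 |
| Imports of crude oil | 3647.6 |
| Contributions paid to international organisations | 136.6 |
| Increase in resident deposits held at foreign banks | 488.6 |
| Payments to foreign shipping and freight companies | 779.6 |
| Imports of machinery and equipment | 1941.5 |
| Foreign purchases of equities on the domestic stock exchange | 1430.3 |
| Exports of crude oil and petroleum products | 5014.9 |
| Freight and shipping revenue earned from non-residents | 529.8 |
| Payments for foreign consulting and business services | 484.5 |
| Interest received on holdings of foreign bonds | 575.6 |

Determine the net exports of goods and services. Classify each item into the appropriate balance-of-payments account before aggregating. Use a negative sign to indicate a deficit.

1041.3

Goods: -1941.5 + 5014.9 - 3647.6 = -574.2
Services: -484.5 + 1717.9 - 779.6 + 631.9 + 529.8 = 1615.5
Trade balance = -574.2 + 1615.5 = 1041.3
(Excluded from the trade balance — financial account: new loans extended by domestic banks to foreign borrowers 1644.6, acquisition of a foreign subsidiary by a resident firm (outward FDI) 1018.7, borrowing by resident firms from foreign banks 1617.0, inward foreign direct investment in the manufacturing sector 1257.0, increase in resident deposits held at foreign banks 488.6, foreign purchases of equities on the domestic stock exchange 1430.3; primary income: reinvested earnings on direct investment abroad 370.3, interest paid on external government debt 482.6, interest received on holdings of foreign bonds 575.6; secondary income: contributions paid to international organisations 136.6.)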